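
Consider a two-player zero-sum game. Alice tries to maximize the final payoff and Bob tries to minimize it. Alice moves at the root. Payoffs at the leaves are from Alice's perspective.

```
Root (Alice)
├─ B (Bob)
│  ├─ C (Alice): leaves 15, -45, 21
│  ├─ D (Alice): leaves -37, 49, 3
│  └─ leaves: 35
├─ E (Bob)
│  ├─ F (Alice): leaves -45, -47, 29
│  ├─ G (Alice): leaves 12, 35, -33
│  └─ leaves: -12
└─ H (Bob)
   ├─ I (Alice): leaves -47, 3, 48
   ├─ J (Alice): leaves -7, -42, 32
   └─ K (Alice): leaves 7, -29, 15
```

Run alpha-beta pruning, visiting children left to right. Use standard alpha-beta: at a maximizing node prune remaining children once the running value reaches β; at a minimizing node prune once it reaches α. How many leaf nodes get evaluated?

C [α=-∞,β=+∞]: v=21
D [α=-∞,β=21]: v=49 after child 2 ≥ β → β-cutoff, skip 1
B [α=-∞,β=+∞]: v=21
F [α=21,β=+∞]: v=29
G [α=21,β=29]: v=35 after child 2 ≥ β → β-cutoff, skip 1
E [α=21,β=+∞]: v=-12
I [α=21,β=+∞]: v=48
J [α=21,β=48]: v=32
K [α=21,β=32]: v=15
H [α=21,β=+∞]: v=15
Root [α=-∞,β=+∞]: v=21
Leaves evaluated: 21 of 23.

21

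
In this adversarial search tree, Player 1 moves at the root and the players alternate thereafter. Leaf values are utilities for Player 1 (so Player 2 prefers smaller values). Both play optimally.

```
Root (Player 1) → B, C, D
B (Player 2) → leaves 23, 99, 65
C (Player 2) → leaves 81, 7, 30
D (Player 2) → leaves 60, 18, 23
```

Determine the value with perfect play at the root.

B (Player 2): min(23, 99, 65) = 23
C (Player 2): min(81, 7, 30) = 7
D (Player 2): min(60, 18, 23) = 18
Root (Player 1): max(23, 7, 18) = 23

23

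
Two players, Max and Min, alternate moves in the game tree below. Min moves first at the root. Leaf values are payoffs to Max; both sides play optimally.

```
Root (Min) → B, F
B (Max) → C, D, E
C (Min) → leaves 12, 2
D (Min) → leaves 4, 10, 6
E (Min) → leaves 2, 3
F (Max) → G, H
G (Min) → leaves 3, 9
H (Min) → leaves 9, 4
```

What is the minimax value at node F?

4

G: min(3, 9) = 3
H: min(9, 4) = 4
F: max(3, 4) = 4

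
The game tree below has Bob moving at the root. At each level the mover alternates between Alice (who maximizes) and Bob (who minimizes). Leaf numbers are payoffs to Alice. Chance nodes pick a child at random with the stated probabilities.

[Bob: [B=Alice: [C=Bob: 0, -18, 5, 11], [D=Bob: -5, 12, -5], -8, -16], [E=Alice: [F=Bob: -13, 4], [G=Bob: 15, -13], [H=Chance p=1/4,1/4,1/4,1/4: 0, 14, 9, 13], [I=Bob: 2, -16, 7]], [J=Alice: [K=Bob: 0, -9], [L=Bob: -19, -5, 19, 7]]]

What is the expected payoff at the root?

-9

C (Bob): min(0, -18, 5, 11) = -18
D (Bob): min(-5, 12, -5) = -5
B (Alice): max(-18, -5, -8, -16) = -5
F (Bob): min(-13, 4) = -13
G (Bob): min(15, -13) = -13
H (Chance): 1/4·0 + 1/4·14 + 1/4·9 + 1/4·13 = 9
I (Bob): min(2, -16, 7) = -16
E (Alice): max(-13, -13, 9, -16) = 9
K (Bob): min(0, -9) = -9
L (Bob): min(-19, -5, 19, 7) = -19
J (Alice): max(-9, -19) = -9
Root (Bob): min(-5, 9, -9) = -9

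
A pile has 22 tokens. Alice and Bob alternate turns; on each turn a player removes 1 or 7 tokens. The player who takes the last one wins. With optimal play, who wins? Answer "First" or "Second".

Second

Compute winning (W) and losing (L) positions by backward induction:
i:   0  1  2  3  4  5  6  7  8  9 10 11 12 13 14 15 16 17 18 19 20 21 22
     L  W  L  W  L  W  L  W  L  W  L  W  L  W  L  W  L  W  L  W  L  W  L
Position 22 is L, so the second player wins.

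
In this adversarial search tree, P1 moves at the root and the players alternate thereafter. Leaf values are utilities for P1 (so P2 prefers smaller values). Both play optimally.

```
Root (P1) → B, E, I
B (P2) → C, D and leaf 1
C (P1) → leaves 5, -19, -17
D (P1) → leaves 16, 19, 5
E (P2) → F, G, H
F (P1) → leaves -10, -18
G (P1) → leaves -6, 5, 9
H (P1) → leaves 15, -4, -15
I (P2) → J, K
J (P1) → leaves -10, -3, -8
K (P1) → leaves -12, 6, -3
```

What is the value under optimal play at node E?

F: max(-10, -18) = -10
G: max(-6, 5, 9) = 9
H: max(15, -4, -15) = 15
E: min(-10, 9, 15) = -10

-10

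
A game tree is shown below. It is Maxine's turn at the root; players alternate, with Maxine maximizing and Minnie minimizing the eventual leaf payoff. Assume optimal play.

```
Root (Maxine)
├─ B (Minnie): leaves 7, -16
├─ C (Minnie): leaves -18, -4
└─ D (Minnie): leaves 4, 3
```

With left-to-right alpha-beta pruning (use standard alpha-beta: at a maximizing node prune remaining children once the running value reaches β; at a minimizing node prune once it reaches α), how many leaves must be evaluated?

B [α=-∞,β=+∞]: v=-16
C [α=-16,β=+∞]: v=-18 after child 1 ≤ α → α-cutoff, skip 1
D [α=-16,β=+∞]: v=3
Root [α=-∞,β=+∞]: v=3
Leaves evaluated: 5 of 6.

5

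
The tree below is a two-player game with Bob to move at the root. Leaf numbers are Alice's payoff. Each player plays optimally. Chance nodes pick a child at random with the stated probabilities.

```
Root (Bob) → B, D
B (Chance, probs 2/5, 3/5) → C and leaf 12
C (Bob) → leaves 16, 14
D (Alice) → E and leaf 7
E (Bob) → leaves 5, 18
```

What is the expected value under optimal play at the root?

C (Bob): min(16, 14) = 14
B (Chance): 2/5·14 + 3/5·12 = 12.8
E (Bob): min(5, 18) = 5
D (Alice): max(5, 7) = 7
Root (Bob): min(12.8, 7) = 7

7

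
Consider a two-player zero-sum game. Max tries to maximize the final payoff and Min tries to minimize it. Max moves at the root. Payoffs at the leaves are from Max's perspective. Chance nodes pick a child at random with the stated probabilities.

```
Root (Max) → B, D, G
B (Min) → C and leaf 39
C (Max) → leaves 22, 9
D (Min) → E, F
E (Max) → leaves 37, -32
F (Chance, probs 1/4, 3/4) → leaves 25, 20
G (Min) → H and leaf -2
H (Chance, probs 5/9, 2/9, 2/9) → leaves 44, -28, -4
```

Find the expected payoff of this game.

22

C (Max): max(22, 9) = 22
B (Min): min(22, 39) = 22
E (Max): max(37, -32) = 37
F (Chance): 1/4·25 + 3/4·20 = 21.25
D (Min): min(37, 21.25) = 21.25
H (Chance): 5/9·44 + 2/9·-28 + 2/9·-4 = 17.33
G (Min): min(17.33, -2) = -2
Root (Max): max(22, 21.25, -2) = 22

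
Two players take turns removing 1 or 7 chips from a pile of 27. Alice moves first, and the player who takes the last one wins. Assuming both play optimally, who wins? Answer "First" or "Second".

First

Mark each pile size as W (mover wins) or L (mover loses):
i:   0  1  2  3  4  5  6  7  8  9 10 11 12 13 14 15 16 17 18 19 20 21 22 23 24 25 26 27
     L  W  L  W  L  W  L  W  L  W  L  W  L  W  L  W  L  W  L  W  L  W  L  W  L  W  L  W
Position 27 is W, so the first player wins.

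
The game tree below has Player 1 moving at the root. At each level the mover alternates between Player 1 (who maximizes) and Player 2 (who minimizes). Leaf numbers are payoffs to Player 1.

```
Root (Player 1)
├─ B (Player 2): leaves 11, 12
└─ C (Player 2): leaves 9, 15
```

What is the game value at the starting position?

11

B (Player 2): min(11, 12) = 11
C (Player 2): min(9, 15) = 9
Root (Player 1): max(11, 9) = 11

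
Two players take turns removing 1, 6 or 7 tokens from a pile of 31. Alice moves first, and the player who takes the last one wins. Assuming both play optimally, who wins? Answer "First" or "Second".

First

W/L table (W = player to move can force a win):
i:   0  1  2  3  4  5  6  7  8  9 10 11 12 13 14 15 16 17 18 19 20 21 22 23 24 25 26 27 28 29 30 31
     L  W  L  W  L  W  W  W  W  W  W  W  L  W  L  W  L  W  W  W  W  W  W  W  L  W  L  W  L  W  W  W
Position 31 is W, so the first player wins.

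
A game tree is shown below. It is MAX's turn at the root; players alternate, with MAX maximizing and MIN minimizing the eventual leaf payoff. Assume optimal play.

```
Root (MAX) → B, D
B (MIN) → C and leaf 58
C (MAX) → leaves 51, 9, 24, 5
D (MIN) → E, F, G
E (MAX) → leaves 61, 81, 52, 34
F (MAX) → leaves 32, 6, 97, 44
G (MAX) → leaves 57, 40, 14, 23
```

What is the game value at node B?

51

C: max(51, 9, 24, 5) = 51
B: min(51, 58) = 51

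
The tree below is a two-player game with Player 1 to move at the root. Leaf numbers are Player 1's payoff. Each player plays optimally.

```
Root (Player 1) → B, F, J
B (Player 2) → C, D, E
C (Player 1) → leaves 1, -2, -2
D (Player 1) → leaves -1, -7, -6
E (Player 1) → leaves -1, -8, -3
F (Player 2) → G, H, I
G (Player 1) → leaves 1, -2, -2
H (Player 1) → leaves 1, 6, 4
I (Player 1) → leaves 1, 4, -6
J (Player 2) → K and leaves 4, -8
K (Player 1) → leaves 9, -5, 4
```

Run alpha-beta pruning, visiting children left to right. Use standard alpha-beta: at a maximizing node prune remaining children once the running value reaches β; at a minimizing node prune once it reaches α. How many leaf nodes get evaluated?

C [α=-∞,β=+∞]: v=1
D [α=-∞,β=1]: v=-1
E [α=-∞,β=-1]: v=-1 after child 1 ≥ β → β-cutoff, skip 2
B [α=-∞,β=+∞]: v=-1
G [α=-1,β=+∞]: v=1
H [α=-1,β=1]: v=1 after child 1 ≥ β → β-cutoff, skip 2
I [α=-1,β=1]: v=1 after child 1 ≥ β → β-cutoff, skip 2
F [α=-1,β=+∞]: v=1
K [α=1,β=+∞]: v=9
J [α=1,β=+∞]: v=-8
Root [α=-∞,β=+∞]: v=1
Leaves evaluated: 17 of 23.

17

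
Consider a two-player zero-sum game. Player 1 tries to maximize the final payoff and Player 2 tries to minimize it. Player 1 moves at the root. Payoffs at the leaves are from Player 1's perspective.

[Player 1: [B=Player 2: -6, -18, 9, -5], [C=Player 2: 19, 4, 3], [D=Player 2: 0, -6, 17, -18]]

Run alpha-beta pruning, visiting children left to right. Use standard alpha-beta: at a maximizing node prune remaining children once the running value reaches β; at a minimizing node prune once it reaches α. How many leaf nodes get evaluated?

8

B [α=-∞,β=+∞]: v=-18
C [α=-18,β=+∞]: v=3
D [α=3,β=+∞]: v=0 after child 1 ≤ α → α-cutoff, skip 3
Root [α=-∞,β=+∞]: v=3
Leaves evaluated: 8 of 11.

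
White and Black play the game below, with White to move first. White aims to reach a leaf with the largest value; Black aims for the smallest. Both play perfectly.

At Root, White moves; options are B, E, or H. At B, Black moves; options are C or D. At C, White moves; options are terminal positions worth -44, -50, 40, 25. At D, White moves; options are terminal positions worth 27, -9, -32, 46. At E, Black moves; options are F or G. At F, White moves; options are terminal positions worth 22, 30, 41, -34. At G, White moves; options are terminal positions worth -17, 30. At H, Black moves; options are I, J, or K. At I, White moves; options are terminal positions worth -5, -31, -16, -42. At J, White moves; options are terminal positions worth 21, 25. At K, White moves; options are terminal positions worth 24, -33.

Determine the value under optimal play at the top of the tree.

C (White): max(-44, -50, 40, 25) = 40
D (White): max(27, -9, -32, 46) = 46
B (Black): min(40, 46) = 40
F (White): max(22, 30, 41, -34) = 41
G (White): max(-17, 30) = 30
E (Black): min(41, 30) = 30
I (White): max(-5, -31, -16, -42) = -5
J (White): max(21, 25) = 25
K (White): max(24, -33) = 24
H (Black): min(-5, 25, 24) = -5
Root (White): max(40, 30, -5) = 40

40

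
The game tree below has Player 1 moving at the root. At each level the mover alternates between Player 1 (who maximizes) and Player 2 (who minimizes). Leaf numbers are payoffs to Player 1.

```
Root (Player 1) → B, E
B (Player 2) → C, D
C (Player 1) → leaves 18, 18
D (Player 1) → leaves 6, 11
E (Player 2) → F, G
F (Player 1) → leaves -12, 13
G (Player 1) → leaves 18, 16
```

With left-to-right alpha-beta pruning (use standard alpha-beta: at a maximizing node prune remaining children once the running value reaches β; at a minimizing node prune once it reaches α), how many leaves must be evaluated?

C [α=-∞,β=+∞]: v=18
D [α=-∞,β=18]: v=11
B [α=-∞,β=+∞]: v=11
F [α=11,β=+∞]: v=13
G [α=11,β=13]: v=18 after child 1 ≥ β → β-cutoff, skip 1
E [α=11,β=+∞]: v=13
Root [α=-∞,β=+∞]: v=13
Leaves evaluated: 7 of 8.

7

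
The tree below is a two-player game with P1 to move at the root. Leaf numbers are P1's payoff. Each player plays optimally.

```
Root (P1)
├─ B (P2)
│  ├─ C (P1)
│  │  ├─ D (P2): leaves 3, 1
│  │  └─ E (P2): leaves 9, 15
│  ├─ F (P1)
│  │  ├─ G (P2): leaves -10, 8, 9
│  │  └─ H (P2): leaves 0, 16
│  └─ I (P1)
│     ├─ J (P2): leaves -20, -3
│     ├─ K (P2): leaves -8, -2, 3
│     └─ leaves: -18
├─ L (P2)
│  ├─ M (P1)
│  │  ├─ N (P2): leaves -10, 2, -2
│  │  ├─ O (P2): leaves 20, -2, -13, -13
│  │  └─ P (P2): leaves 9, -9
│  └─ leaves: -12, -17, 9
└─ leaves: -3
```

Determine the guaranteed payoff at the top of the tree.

-3

D (P2): min(3, 1) = 1
E (P2): min(9, 15) = 9
C (P1): max(1, 9) = 9
G (P2): min(-10, 8, 9) = -10
H (P2): min(0, 16) = 0
F (P1): max(-10, 0) = 0
J (P2): min(-20, -3) = -20
K (P2): min(-8, -2, 3) = -8
I (P1): max(-20, -8, -18) = -8
B (P2): min(9, 0, -8) = -8
N (P2): min(-10, 2, -2) = -10
O (P2): min(20, -2, -13, -13) = -13
P (P2): min(9, -9) = -9
M (P1): max(-10, -13, -9) = -9
L (P2): min(-9, -12, -17, 9) = -17
Root (P1): max(-8, -17, -3) = -3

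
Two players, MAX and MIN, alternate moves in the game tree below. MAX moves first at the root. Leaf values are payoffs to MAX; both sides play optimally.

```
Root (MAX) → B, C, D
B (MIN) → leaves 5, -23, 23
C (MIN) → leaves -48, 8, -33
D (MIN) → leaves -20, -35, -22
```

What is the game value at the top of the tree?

B (MIN): min(5, -23, 23) = -23
C (MIN): min(-48, 8, -33) = -48
D (MIN): min(-20, -35, -22) = -35
Root (MAX): max(-23, -48, -35) = -23

-23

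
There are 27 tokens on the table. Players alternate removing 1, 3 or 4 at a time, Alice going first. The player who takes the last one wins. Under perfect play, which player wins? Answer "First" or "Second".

First

i:   0  1  2  3  4  5  6  7  8  9 10 11 12 13 14 15 16 17 18 19 20 21 22 23 24 25 26 27
     L  W  L  W  W  W  W  L  W  L  W  W  W  W  L  W  L  W  W  W  W  L  W  L  W  W  W  W
Position 27 is W, so the first player wins.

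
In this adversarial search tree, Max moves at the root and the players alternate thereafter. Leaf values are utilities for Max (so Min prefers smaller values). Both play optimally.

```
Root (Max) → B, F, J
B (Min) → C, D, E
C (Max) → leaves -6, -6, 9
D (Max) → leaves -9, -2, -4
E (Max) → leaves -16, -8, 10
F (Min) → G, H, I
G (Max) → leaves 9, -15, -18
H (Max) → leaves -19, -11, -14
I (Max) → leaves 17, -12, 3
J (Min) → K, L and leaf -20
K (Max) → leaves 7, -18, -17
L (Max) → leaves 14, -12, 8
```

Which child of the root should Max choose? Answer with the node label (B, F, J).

C (Max): max(-6, -6, 9) = 9
D (Max): max(-9, -2, -4) = -2
E (Max): max(-16, -8, 10) = 10
B (Min): min(9, -2, 10) = -2
G (Max): max(9, -15, -18) = 9
H (Max): max(-19, -11, -14) = -11
I (Max): max(17, -12, 3) = 17
F (Min): min(9, -11, 17) = -11
K (Max): max(7, -18, -17) = 7
L (Max): max(14, -12, 8) = 14
J (Min): min(7, 14, -20) = -20
Root (Max): max(-2, -11, -20) = -2
Max picks the child with the highest value: B (value -2).

B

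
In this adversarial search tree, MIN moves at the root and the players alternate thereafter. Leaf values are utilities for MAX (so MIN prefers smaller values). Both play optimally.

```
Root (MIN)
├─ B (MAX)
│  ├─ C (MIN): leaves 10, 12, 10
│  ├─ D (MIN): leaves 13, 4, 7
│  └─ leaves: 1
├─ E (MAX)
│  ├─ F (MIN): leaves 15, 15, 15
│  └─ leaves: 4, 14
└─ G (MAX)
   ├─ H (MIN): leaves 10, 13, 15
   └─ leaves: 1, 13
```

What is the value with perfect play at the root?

10

C (MIN): min(10, 12, 10) = 10
D (MIN): min(13, 4, 7) = 4
B (MAX): max(10, 4, 1) = 10
F (MIN): min(15, 15, 15) = 15
E (MAX): max(15, 4, 14) = 15
H (MIN): min(10, 13, 15) = 10
G (MAX): max(10, 1, 13) = 13
Root (MIN): min(10, 15, 13) = 10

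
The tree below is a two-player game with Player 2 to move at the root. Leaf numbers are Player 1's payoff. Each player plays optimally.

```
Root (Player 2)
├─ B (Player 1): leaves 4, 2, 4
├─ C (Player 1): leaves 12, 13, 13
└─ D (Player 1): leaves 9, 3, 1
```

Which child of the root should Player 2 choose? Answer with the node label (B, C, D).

B

B (Player 1): max(4, 2, 4) = 4
C (Player 1): max(12, 13, 13) = 13
D (Player 1): max(9, 3, 1) = 9
Root (Player 2): min(4, 13, 9) = 4
Player 2 picks the child with the lowest value: B (value 4).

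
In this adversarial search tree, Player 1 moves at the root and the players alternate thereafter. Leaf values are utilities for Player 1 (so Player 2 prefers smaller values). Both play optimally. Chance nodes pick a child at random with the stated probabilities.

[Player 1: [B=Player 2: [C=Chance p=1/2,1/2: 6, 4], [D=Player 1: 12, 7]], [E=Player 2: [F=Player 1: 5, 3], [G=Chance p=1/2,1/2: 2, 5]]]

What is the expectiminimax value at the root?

C (Chance): 1/2·6 + 1/2·4 = 5
D (Player 1): max(12, 7) = 12
B (Player 2): min(5, 12) = 5
F (Player 1): max(5, 3) = 5
G (Chance): 1/2·2 + 1/2·5 = 3.5
E (Player 2): min(5, 3.5) = 3.5
Root (Player 1): max(5, 3.5) = 5

5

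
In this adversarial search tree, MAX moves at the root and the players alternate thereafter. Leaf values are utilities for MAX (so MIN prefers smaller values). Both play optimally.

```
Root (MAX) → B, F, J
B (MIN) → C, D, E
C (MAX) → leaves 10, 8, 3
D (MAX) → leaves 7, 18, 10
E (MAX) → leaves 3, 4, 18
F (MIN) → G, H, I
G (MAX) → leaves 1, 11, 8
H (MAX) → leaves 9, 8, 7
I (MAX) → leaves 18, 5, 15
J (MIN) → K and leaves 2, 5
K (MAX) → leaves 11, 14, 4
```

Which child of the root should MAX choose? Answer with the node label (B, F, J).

C (MAX): max(10, 8, 3) = 10
D (MAX): max(7, 18, 10) = 18
E (MAX): max(3, 4, 18) = 18
B (MIN): min(10, 18, 18) = 10
G (MAX): max(1, 11, 8) = 11
H (MAX): max(9, 8, 7) = 9
I (MAX): max(18, 5, 15) = 18
F (MIN): min(11, 9, 18) = 9
K (MAX): max(11, 14, 4) = 14
J (MIN): min(14, 2, 5) = 2
Root (MAX): max(10, 9, 2) = 10
MAX picks the child with the highest value: B (value 10).

B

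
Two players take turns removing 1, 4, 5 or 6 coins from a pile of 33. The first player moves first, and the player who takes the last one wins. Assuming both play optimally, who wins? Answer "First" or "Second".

First

W/L table (W = player to move can force a win):
i:   0  1  2  3  4  5  6  7  8  9 10 11 12 13 14 15 16 17 18 19 20 21 22 23 24 25 26 27 28 29 30 31 32 33
     L  W  L  W  W  W  W  W  W  L  W  L  W  W  W  W  W  W  L  W  L  W  W  W  W  W  W  L  W  L  W  W  W  W
Position 33 is W, so the first player wins.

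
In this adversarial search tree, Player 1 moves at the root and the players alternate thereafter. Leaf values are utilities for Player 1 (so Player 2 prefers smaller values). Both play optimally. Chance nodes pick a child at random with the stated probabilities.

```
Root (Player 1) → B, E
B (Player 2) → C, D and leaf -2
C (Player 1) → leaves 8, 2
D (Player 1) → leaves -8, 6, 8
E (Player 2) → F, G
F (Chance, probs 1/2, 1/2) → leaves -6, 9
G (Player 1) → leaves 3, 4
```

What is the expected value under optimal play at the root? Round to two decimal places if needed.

C (Player 1): max(8, 2) = 8
D (Player 1): max(-8, 6, 8) = 8
B (Player 2): min(8, 8, -2) = -2
F (Chance): 1/2·-6 + 1/2·9 = 1.5
G (Player 1): max(3, 4) = 4
E (Player 2): min(1.5, 4) = 1.5
Root (Player 1): max(-2, 1.5) = 1.5

1.5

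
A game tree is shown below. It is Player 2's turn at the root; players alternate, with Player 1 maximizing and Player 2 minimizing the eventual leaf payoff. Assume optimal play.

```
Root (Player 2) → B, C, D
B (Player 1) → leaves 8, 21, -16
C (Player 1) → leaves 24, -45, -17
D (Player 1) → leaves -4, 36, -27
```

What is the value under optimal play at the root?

21

B (Player 1): max(8, 21, -16) = 21
C (Player 1): max(24, -45, -17) = 24
D (Player 1): max(-4, 36, -27) = 36
Root (Player 2): min(21, 24, 36) = 21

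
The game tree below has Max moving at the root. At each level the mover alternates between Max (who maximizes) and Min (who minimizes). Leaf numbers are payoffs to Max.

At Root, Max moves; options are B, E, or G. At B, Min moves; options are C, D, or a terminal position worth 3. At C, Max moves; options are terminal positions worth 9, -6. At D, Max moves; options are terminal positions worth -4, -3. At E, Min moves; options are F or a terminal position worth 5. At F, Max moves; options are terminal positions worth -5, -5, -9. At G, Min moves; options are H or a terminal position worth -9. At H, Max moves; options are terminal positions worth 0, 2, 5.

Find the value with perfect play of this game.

C (Max): max(9, -6) = 9
D (Max): max(-4, -3) = -3
B (Min): min(9, -3, 3) = -3
F (Max): max(-5, -5, -9) = -5
E (Min): min(-5, 5) = -5
H (Max): max(0, 2, 5) = 5
G (Min): min(5, -9) = -9
Root (Max): max(-3, -5, -9) = -3

-3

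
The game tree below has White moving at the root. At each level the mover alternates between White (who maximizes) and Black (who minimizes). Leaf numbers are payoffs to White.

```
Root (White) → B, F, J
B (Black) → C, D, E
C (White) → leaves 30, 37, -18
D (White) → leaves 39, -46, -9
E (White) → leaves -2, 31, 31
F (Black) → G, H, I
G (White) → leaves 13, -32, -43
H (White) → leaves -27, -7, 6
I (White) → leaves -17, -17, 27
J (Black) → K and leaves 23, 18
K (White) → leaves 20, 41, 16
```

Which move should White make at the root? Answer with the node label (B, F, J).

B

C (White): max(30, 37, -18) = 37
D (White): max(39, -46, -9) = 39
E (White): max(-2, 31, 31) = 31
B (Black): min(37, 39, 31) = 31
G (White): max(13, -32, -43) = 13
H (White): max(-27, -7, 6) = 6
I (White): max(-17, -17, 27) = 27
F (Black): min(13, 6, 27) = 6
K (White): max(20, 41, 16) = 41
J (Black): min(41, 23, 18) = 18
Root (White): max(31, 6, 18) = 31
White picks the child with the highest value: B (value 31).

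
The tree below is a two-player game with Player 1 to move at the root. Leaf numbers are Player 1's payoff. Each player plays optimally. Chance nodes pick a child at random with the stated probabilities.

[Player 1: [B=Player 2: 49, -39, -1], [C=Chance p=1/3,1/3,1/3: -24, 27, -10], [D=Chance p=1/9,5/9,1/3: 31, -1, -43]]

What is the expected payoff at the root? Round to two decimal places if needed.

-2.33

B (Player 2): min(49, -39, -1) = -39
C (Chance): 1/3·-24 + 1/3·27 + 1/3·-10 = -2.33
D (Chance): 1/9·31 + 5/9·-1 + 1/3·-43 = -11.44
Root (Player 1): max(-39, -2.33, -11.44) = -2.33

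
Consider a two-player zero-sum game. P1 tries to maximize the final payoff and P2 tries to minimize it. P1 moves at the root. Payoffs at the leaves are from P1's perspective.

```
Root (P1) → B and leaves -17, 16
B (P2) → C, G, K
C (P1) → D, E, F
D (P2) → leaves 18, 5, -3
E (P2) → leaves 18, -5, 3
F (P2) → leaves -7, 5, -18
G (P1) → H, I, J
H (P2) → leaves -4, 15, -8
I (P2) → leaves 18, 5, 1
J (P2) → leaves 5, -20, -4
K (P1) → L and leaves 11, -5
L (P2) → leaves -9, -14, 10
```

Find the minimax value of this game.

D (P2): min(18, 5, -3) = -3
E (P2): min(18, -5, 3) = -5
F (P2): min(-7, 5, -18) = -18
C (P1): max(-3, -5, -18) = -3
H (P2): min(-4, 15, -8) = -8
I (P2): min(18, 5, 1) = 1
J (P2): min(5, -20, -4) = -20
G (P1): max(-8, 1, -20) = 1
L (P2): min(-9, -14, 10) = -14
K (P1): max(-14, 11, -5) = 11
B (P2): min(-3, 1, 11) = -3
Root (P1): max(-3, -17, 16) = 16

16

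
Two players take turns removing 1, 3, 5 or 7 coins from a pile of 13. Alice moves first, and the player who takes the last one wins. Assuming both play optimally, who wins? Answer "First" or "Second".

Compute winning (W) and losing (L) positions by backward induction:
i:   0  1  2  3  4  5  6  7  8  9 10 11 12 13
     L  W  L  W  L  W  L  W  L  W  L  W  L  W
Position 13 is W, so the first player wins.

First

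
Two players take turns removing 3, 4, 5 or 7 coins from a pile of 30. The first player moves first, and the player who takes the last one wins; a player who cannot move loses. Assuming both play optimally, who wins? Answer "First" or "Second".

Compute winning (W) and losing (L) positions by backward induction:
i:   0  1  2  3  4  5  6  7  8  9 10 11 12 13 14 15 16 17 18 19 20 21 22 23 24 25 26 27 28 29 30
     L  L  L  W  W  W  W  W  W  W  L  L  L  W  W  W  W  W  W  W  L  L  L  W  W  W  W  W  W  W  L
Position 30 is L, so the second player wins.

Second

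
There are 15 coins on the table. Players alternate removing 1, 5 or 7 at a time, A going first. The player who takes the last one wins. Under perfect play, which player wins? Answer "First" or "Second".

First

i:   0  1  2  3  4  5  6  7  8  9 10 11 12 13 14 15
     L  W  L  W  L  W  L  W  L  W  L  W  L  W  L  W
Position 15 is W, so the first player wins.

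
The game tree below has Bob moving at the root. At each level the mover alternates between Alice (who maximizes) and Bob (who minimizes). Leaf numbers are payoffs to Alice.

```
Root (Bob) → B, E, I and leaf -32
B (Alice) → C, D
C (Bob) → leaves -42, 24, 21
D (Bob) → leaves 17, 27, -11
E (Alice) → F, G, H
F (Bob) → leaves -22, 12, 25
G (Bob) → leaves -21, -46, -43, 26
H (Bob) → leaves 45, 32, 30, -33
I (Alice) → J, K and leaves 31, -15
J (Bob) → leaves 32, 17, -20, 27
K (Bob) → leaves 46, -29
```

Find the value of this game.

C (Bob): min(-42, 24, 21) = -42
D (Bob): min(17, 27, -11) = -11
B (Alice): max(-42, -11) = -11
F (Bob): min(-22, 12, 25) = -22
G (Bob): min(-21, -46, -43, 26) = -46
H (Bob): min(45, 32, 30, -33) = -33
E (Alice): max(-22, -46, -33) = -22
J (Bob): min(32, 17, -20, 27) = -20
K (Bob): min(46, -29) = -29
I (Alice): max(-20, -29, 31, -15) = 31
Root (Bob): min(-11, -22, 31, -32) = -32

-32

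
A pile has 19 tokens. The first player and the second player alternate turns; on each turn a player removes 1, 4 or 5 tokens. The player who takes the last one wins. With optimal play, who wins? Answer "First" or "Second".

i:   0  1  2  3  4  5  6  7  8  9 10 11 12 13 14 15 16 17 18 19
     L  W  L  W  W  W  W  W  L  W  L  W  W  W  W  W  L  W  L  W
Position 19 is W, so the first player wins.

First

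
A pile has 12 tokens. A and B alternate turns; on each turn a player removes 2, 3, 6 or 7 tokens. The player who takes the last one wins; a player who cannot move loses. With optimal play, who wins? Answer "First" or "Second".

Mark each pile size as W (mover wins) or L (mover loses):
i:   0  1  2  3  4  5  6  7  8  9 10 11 12
     L  L  W  W  W  L  W  W  W  L  L  W  W
Position 12 is W, so the first player wins.

First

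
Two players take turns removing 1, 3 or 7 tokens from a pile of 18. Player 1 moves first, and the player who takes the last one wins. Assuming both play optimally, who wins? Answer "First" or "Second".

Second

i:   0  1  2  3  4  5  6  7  8  9 10 11 12 13 14 15 16 17 18
     L  W  L  W  L  W  L  W  L  W  L  W  L  W  L  W  L  W  L
Position 18 is L, so the second player wins.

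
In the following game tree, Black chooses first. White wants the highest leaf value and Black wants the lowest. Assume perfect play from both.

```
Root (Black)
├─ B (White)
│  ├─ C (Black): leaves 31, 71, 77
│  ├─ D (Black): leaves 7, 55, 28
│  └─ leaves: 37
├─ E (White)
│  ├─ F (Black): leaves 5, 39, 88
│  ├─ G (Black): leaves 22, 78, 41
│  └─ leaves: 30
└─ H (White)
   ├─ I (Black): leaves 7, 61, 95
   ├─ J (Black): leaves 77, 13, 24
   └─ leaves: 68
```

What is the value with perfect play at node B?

37

C: min(31, 71, 77) = 31
D: min(7, 55, 28) = 7
B: max(31, 7, 37) = 37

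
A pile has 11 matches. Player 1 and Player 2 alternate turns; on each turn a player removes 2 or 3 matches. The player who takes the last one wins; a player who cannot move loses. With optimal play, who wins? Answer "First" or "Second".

Second

Positions where the player to move wins (W) vs loses (L):
i:   0  1  2  3  4  5  6  7  8  9 10 11
     L  L  W  W  W  L  L  W  W  W  L  L
Position 11 is L, so the second player wins.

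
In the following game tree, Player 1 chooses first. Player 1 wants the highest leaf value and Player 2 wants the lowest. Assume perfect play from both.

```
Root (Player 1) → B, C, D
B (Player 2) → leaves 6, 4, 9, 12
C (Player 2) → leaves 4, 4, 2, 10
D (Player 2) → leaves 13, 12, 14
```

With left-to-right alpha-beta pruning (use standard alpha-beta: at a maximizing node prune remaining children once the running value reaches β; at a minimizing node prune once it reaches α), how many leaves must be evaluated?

8

B [α=-∞,β=+∞]: v=4
C [α=4,β=+∞]: v=4 after child 1 ≤ α → α-cutoff, skip 3
D [α=4,β=+∞]: v=12
Root [α=-∞,β=+∞]: v=12
Leaves evaluated: 8 of 11.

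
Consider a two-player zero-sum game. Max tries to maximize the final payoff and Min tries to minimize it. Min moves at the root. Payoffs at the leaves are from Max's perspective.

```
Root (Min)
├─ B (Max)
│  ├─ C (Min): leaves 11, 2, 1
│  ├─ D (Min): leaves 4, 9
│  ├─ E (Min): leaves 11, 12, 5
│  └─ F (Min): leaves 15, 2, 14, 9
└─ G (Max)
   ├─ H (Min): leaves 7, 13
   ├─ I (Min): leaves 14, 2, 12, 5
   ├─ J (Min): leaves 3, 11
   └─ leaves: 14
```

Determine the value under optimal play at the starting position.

C (Min): min(11, 2, 1) = 1
D (Min): min(4, 9) = 4
E (Min): min(11, 12, 5) = 5
F (Min): min(15, 2, 14, 9) = 2
B (Max): max(1, 4, 5, 2) = 5
H (Min): min(7, 13) = 7
I (Min): min(14, 2, 12, 5) = 2
J (Min): min(3, 11) = 3
G (Max): max(7, 2, 3, 14) = 14
Root (Min): min(5, 14) = 5

5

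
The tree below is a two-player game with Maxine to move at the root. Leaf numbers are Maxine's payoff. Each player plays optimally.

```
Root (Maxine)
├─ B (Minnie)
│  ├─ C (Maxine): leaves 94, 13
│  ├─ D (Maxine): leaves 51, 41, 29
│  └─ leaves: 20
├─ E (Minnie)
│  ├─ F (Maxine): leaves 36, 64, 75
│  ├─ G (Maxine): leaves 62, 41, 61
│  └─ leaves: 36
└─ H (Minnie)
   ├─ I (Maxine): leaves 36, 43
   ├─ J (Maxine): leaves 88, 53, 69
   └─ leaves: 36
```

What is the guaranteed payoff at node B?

C: max(94, 13) = 94
D: max(51, 41, 29) = 51
B: min(94, 51, 20) = 20

20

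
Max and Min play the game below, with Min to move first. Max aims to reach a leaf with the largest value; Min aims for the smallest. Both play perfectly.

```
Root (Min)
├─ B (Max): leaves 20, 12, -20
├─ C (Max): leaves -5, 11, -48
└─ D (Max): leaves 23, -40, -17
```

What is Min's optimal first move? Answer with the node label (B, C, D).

B (Max): max(20, 12, -20) = 20
C (Max): max(-5, 11, -48) = 11
D (Max): max(23, -40, -17) = 23
Root (Min): min(20, 11, 23) = 11
Min picks the child with the lowest value: C (value 11).

C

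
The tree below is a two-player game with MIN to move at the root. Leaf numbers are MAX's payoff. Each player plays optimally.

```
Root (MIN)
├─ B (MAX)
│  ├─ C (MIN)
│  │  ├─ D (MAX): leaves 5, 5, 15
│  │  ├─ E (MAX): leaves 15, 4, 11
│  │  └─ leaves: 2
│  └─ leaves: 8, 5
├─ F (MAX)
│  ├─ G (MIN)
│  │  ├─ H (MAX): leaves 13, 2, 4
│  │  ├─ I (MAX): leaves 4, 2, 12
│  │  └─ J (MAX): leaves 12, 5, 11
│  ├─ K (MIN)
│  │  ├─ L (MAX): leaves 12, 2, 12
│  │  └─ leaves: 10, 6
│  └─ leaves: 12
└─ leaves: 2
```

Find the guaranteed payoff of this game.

D (MAX): max(5, 5, 15) = 15
E (MAX): max(15, 4, 11) = 15
C (MIN): min(15, 15, 2) = 2
B (MAX): max(2, 8, 5) = 8
H (MAX): max(13, 2, 4) = 13
I (MAX): max(4, 2, 12) = 12
J (MAX): max(12, 5, 11) = 12
G (MIN): min(13, 12, 12) = 12
L (MAX): max(12, 2, 12) = 12
K (MIN): min(12, 10, 6) = 6
F (MAX): max(12, 6, 12) = 12
Root (MIN): min(8, 12, 2) = 2

2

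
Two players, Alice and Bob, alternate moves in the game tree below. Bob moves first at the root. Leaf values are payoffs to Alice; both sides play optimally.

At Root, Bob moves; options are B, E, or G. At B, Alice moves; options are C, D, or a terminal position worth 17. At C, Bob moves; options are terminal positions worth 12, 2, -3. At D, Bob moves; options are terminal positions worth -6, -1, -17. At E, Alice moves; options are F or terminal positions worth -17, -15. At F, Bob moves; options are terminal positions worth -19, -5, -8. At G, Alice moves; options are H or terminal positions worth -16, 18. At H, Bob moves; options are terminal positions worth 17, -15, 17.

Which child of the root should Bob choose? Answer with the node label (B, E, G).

E

C (Bob): min(12, 2, -3) = -3
D (Bob): min(-6, -1, -17) = -17
B (Alice): max(-3, -17, 17) = 17
F (Bob): min(-19, -5, -8) = -19
E (Alice): max(-19, -17, -15) = -15
H (Bob): min(17, -15, 17) = -15
G (Alice): max(-15, -16, 18) = 18
Root (Bob): min(17, -15, 18) = -15
Bob picks the child with the lowest value: E (value -15).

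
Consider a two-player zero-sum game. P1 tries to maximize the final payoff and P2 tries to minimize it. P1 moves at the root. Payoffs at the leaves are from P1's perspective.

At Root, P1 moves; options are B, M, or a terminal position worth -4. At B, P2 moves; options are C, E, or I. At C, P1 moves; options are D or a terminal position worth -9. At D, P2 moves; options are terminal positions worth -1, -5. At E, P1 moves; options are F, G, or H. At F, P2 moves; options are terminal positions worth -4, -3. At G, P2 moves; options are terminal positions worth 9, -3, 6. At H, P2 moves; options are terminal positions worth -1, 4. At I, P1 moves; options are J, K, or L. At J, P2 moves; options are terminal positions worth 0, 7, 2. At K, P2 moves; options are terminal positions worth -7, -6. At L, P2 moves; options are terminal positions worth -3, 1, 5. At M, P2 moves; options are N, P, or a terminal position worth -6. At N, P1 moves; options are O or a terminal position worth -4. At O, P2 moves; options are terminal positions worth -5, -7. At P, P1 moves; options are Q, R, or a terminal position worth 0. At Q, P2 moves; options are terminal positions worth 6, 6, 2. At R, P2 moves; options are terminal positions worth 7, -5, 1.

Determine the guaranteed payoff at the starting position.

-4

D (P2): min(-1, -5) = -5
C (P1): max(-5, -9) = -5
F (P2): min(-4, -3) = -4
G (P2): min(9, -3, 6) = -3
H (P2): min(-1, 4) = -1
E (P1): max(-4, -3, -1) = -1
J (P2): min(0, 7, 2) = 0
K (P2): min(-7, -6) = -7
L (P2): min(-3, 1, 5) = -3
I (P1): max(0, -7, -3) = 0
B (P2): min(-5, -1, 0) = -5
O (P2): min(-5, -7) = -7
N (P1): max(-7, -4) = -4
Q (P2): min(6, 6, 2) = 2
R (P2): min(7, -5, 1) = -5
P (P1): max(2, -5, 0) = 2
M (P2): min(-4, 2, -6) = -6
Root (P1): max(-5, -6, -4) = -4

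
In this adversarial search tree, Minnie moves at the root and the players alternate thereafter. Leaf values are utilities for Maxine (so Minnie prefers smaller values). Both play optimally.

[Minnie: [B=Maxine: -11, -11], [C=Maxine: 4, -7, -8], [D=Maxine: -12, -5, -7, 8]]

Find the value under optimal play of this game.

-11

B (Maxine): max(-11, -11) = -11
C (Maxine): max(4, -7, -8) = 4
D (Maxine): max(-12, -5, -7, 8) = 8
Root (Minnie): min(-11, 4, 8) = -11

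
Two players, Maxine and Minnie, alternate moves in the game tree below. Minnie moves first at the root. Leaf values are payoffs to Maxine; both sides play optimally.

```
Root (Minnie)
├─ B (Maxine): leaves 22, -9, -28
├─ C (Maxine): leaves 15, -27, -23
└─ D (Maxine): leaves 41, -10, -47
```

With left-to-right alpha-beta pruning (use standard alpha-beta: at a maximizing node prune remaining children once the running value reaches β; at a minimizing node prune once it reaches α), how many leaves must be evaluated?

B [α=-∞,β=+∞]: v=22
C [α=-∞,β=22]: v=15
D [α=-∞,β=15]: v=41 after child 1 ≥ β → β-cutoff, skip 2
Root [α=-∞,β=+∞]: v=15
Leaves evaluated: 7 of 9.

7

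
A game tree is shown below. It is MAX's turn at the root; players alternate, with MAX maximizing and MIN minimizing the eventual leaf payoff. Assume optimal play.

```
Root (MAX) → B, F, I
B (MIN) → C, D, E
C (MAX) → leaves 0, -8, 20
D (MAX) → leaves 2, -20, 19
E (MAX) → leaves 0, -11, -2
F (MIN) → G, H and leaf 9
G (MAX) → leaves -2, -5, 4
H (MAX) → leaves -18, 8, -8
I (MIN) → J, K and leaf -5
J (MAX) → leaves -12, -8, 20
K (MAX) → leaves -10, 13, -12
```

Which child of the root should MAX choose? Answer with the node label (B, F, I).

F

C (MAX): max(0, -8, 20) = 20
D (MAX): max(2, -20, 19) = 19
E (MAX): max(0, -11, -2) = 0
B (MIN): min(20, 19, 0) = 0
G (MAX): max(-2, -5, 4) = 4
H (MAX): max(-18, 8, -8) = 8
F (MIN): min(4, 8, 9) = 4
J (MAX): max(-12, -8, 20) = 20
K (MAX): max(-10, 13, -12) = 13
I (MIN): min(20, 13, -5) = -5
Root (MAX): max(0, 4, -5) = 4
MAX picks the child with the highest value: F (value 4).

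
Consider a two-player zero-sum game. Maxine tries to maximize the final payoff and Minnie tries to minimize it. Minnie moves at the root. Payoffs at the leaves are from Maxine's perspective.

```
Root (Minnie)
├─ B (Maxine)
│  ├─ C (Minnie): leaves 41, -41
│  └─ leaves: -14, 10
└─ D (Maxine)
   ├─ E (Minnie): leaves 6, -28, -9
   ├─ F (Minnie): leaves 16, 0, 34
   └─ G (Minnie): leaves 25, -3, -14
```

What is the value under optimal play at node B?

C: min(41, -41) = -41
B: max(-41, -14, 10) = 10

10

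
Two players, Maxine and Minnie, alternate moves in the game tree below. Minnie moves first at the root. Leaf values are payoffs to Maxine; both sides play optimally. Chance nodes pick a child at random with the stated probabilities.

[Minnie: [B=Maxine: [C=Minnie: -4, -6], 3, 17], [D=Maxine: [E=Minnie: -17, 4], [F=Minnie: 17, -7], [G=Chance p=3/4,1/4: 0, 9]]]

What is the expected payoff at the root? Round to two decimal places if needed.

C (Minnie): min(-4, -6) = -6
B (Maxine): max(-6, 3, 17) = 17
E (Minnie): min(-17, 4) = -17
F (Minnie): min(17, -7) = -7
G (Chance): 3/4·0 + 1/4·9 = 2.25
D (Maxine): max(-17, -7, 2.25) = 2.25
Root (Minnie): min(17, 2.25) = 2.25

2.25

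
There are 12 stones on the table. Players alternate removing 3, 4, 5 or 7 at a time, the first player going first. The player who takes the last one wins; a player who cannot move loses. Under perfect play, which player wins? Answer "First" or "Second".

W/L table (W = player to move can force a win):
i:   0  1  2  3  4  5  6  7  8  9 10 11 12
     L  L  L  W  W  W  W  W  W  W  L  L  L
Position 12 is L, so the second player wins.

Second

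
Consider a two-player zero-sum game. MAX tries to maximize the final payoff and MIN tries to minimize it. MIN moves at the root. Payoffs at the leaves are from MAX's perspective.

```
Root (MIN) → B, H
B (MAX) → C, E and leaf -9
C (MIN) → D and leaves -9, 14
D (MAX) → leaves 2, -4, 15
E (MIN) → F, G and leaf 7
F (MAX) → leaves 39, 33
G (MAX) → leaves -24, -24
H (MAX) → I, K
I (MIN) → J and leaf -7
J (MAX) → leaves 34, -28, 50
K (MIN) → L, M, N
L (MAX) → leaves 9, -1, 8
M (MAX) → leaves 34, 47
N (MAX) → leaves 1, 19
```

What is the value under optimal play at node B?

D: max(2, -4, 15) = 15
C: min(15, -9, 14) = -9
F: max(39, 33) = 39
G: max(-24, -24) = -24
E: min(39, -24, 7) = -24
B: max(-9, -24, -9) = -9

-9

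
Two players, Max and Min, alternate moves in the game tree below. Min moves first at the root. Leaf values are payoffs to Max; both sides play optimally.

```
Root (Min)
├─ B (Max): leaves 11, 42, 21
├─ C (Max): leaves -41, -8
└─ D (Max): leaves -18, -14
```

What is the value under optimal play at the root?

B (Max): max(11, 42, 21) = 42
C (Max): max(-41, -8) = -8
D (Max): max(-18, -14) = -14
Root (Min): min(42, -8, -14) = -14

-14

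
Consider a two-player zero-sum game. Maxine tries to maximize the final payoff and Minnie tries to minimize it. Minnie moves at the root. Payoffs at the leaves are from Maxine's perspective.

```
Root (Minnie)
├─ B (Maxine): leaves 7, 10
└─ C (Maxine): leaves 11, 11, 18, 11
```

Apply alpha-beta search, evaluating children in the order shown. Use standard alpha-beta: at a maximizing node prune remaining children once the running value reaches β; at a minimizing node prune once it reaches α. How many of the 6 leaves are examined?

3

B [α=-∞,β=+∞]: v=10
C [α=-∞,β=10]: v=11 after child 1 ≥ β → β-cutoff, skip 3
Root [α=-∞,β=+∞]: v=10
Leaves evaluated: 3 of 6.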